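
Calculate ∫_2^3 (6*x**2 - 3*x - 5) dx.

51/2

By the power rule, an antiderivative is F(x) = 2*x**3 - 3*x**2/2 - 5*x.
Then F(3) - F(2) = (51/2) - (0) = 51/2.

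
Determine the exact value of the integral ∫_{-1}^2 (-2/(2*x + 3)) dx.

-log(7)

An antiderivative is F(x) = -log(2*x + 3).
Then F(2) - F(-1) = (-log(7)) - (0) = -log(7).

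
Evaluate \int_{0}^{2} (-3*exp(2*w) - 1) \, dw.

An antiderivative is F(w) = -3*exp(2*w)/2 - w.
Then F(2) - F(0) = (-3*exp(4)/2 - 2) - (-3/2) = -3*exp(4)/2 - 1/2.

-3*exp(4)/2 - 1/2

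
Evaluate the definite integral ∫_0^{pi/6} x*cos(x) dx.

Integrate by parts once (u = x, dv = cos(x) dx).
An antiderivative is F(x) = x*sin(x) + cos(x).
Then F(pi/6) - F(0) = (pi/12 + sqrt(3)/2) - (1) = -1 + pi/12 + sqrt(3)/2.

-1 + pi/12 + sqrt(3)/2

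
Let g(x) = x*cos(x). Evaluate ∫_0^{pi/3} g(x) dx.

-1/2 + sqrt(3)*pi/6

Integrate by parts once (u = x, dv = cos(x) dx).
An antiderivative is F(x) = x*sin(x) + cos(x).
Then F(pi/3) - F(0) = (1/2 + sqrt(3)*pi/6) - (1) = -1/2 + sqrt(3)*pi/6.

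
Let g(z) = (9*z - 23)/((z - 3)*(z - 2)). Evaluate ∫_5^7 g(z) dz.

Factor the denominator: z**2 - 5*z + 6 = (z - 2)(z - 3).
Partial fractions: (9*z - 23)/((z - 3)*(z - 2)) = 5/(z - 2) + 4/(z - 3).
An antiderivative is F(z) = 4*log(z - 3) + 5*log(z - 2).
Then F(7) - F(5) = (8*log(2) + 5*log(5)) - (4*log(2) + 5*log(3)) = -5*log(3) + 4*log(2) + 5*log(5).

-5*log(3) + 4*log(2) + 5*log(5)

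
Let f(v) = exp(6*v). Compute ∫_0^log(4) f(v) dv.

Let u = exp(v), so du = exp(v) dv. When v = 0, u = 1; when v = log(4), u = 4.
The integral becomes ∫ u**5 du from 1 to 4, with antiderivative u**6/6.
Back in v: F(v) = exp(6*v)/6.
Then F(log(4)) - F(0) = (2048/3) - (1/6) = 1365/2.

1365/2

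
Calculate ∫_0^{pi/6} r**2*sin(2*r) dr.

-1/8 - pi**2/144 + sqrt(3)*pi/24

Integrate by parts twice (u = r^2, dv = sin(2*r) dr).
An antiderivative is F(r) = -r**2*cos(2*r)/2 + r*sin(2*r)/2 + cos(2*r)/4.
Then F(pi/6) - F(0) = (-pi**2/144 + 1/8 + sqrt(3)*pi/24) - (1/4) = -1/8 - pi**2/144 + sqrt(3)*pi/24.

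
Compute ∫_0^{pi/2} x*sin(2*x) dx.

Integrate by parts once (u = x, dv = sin(2*x) dx).
An antiderivative is F(x) = -x*cos(2*x)/2 + sin(2*x)/4.
Then F(pi/2) - F(0) = (pi/4) - (0) = pi/4.

pi/4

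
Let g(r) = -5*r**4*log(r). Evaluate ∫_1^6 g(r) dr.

-7776*log(3) - 7776*log(2) + 1555

Integrate by parts once (u = ln r, dv = -5*r**4 dr).
An antiderivative is F(r) = -r**5*(5*log(r) - 1)/5.
Then F(6) - F(1) = (-7776*log(3) - 7776*log(2) + 7776/5) - (1/5) = -7776*log(3) - 7776*log(2) + 1555.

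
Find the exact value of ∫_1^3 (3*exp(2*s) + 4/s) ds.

-3*exp(2)/2 + log(81) + 3*exp(6)/2

An antiderivative is F(s) = 3*exp(2*s)/2 + 4*log(s).
Then F(3) - F(1) = (log(81) + 3*exp(6)/2) - (3*exp(2)/2) = -3*exp(2)/2 + log(81) + 3*exp(6)/2.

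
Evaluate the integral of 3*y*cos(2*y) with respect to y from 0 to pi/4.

-3/4 + 3*pi/8

Integrate by parts once (u = y, dv = 3*cos(2*y) dy).
An antiderivative is F(y) = 3*y*sin(2*y)/2 + 3*cos(2*y)/4.
Then F(pi/4) - F(0) = (3*pi/8) - (3/4) = -3/4 + 3*pi/8.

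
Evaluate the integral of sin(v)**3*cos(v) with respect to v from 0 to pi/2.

Let u = sin(v), so du = cos(v) dv. When v = 0, u = 0; when v = pi/2, u = 1.
The integral becomes ∫ u**3 du from 0 to 1, with antiderivative u**4/4.
Back in v: F(v) = sin(v)**4/4.
Then F(pi/2) - F(0) = (1/4) - (0) = 1/4.

1/4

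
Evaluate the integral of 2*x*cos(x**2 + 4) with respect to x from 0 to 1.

sin(5) - sin(4)

Let u = x**2 + 4, so du = 2*x dx. When x = 0, u = 4; when x = 1, u = 5.
The integral becomes ∫ cos(u) du from 4 to 5, with antiderivative sin(u).
Back in x: F(x) = sin(x**2 + 4).
Then F(1) - F(0) = (sin(5)) - (sin(4)) = sin(5) - sin(4).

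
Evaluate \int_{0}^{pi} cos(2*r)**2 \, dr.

pi/2

Use the identity cos^2(2*r) = (1 + cos(4*r))/2.
An antiderivative is F(r) = r/2 + sin(4*r)/8.
Then F(pi) - F(0) = (pi/2) - (0) = pi/2.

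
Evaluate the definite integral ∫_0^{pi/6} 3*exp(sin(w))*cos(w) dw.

Let u = sin(w), so du = cos(w) dw. When w = 0, u = 0; when w = pi/6, u = 1/2.
The integral becomes 3·∫ exp(u) du from 0 to 1/2, with antiderivative 3*exp(u).
Back in w: F(w) = 3*exp(sin(w)).
Then F(pi/6) - F(0) = (3*exp(1/2)) - (3) = -3 + 3*exp(1/2).

-3 + 3*exp(1/2)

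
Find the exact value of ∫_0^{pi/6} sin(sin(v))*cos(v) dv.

Let u = sin(v), so du = cos(v) dv. When v = 0, u = 0; when v = pi/6, u = 1/2.
The integral becomes ∫ sin(u) du from 0 to 1/2, with antiderivative -cos(u).
Back in v: F(v) = -cos(sin(v)).
Then F(pi/6) - F(0) = (-cos(1/2)) - (-1) = 1 - cos(1/2).

1 - cos(1/2)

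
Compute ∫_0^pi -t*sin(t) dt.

-pi

Integrate by parts once (u = t, dv = -sin(t) dt).
An antiderivative is F(t) = t*cos(t) - sin(t).
Then F(pi) - F(0) = (-pi) - (0) = -pi.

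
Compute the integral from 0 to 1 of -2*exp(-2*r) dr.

-1 + exp(-2)

An antiderivative is F(r) = exp(-2*r).
Then F(1) - F(0) = (exp(-2)) - (1) = -1 + exp(-2).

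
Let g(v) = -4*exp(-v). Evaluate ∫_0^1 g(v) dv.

An antiderivative is F(v) = 4*exp(-v).
Then F(1) - F(0) = (4*exp(-1)) - (4) = -4 + 4*exp(-1).

-4 + 4*exp(-1)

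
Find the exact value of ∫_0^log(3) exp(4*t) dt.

Let u = exp(t), so du = exp(t) dt. When t = 0, u = 1; when t = log(3), u = 3.
The integral becomes ∫ u**3 du from 1 to 3, with antiderivative u**4/4.
Back in t: F(t) = exp(4*t)/4.
Then F(log(3)) - F(0) = (81/4) - (1/4) = 20.

20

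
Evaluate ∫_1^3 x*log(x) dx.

-2 + 9*log(3)/2

Integrate by parts once (u = ln x, dv = x dx).
An antiderivative is F(x) = x**2*(2*log(x) - 1)/4.
Then F(3) - F(1) = (-9/4 + 9*log(3)/2) - (-1/4) = -2 + 9*log(3)/2.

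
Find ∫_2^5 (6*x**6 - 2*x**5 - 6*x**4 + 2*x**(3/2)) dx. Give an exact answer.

-16*sqrt(2)/5 + 20*sqrt(5) + 2028459/35

By the power rule, an antiderivative is F(x) = 6*x**7/7 - x**6/3 + 4*x**(5/2)/5 - 6*x**5/5.
Then F(5) - F(2) = (20*sqrt(5) + 1218125/21) - (16*sqrt(2)/5 + 5248/105) = -16*sqrt(2)/5 + 20*sqrt(5) + 2028459/35.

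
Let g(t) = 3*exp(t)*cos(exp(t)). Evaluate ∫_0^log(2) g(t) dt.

-3*sin(1) + 3*sin(2)

Let u = exp(t), so du = exp(t) dt. When t = 0, u = 1; when t = log(2), u = 2.
The integral becomes 3·∫ cos(u) du from 1 to 2, with antiderivative 3*sin(u).
Back in t: F(t) = 3*sin(exp(t)).
Then F(log(2)) - F(0) = (3*sin(2)) - (3*sin(1)) = -3*sin(1) + 3*sin(2).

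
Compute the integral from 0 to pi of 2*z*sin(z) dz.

Integrate by parts once (u = z, dv = 2*sin(z) dz).
An antiderivative is F(z) = -2*z*cos(z) + 2*sin(z).
Then F(pi) - F(0) = (2*pi) - (0) = 2*pi.

2*pi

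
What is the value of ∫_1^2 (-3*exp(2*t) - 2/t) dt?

An antiderivative is F(t) = -3*exp(2*t)/2 - 2*log(t).
Then F(2) - F(1) = (-3*exp(4)/2 - log(4)) - (-3*exp(2)/2) = -3*exp(4)/2 - log(4) + 3*exp(2)/2.

-3*exp(4)/2 - log(4) + 3*exp(2)/2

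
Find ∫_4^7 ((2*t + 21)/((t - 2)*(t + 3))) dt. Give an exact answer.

-8*log(2) + 2*log(5) + 3*log(7)

Factor the denominator: t**2 + t - 6 = (t + 3)(t - 2).
Partial fractions: (2*t + 21)/((t - 2)*(t + 3)) = -3/(t + 3) + 5/(t - 2).
An antiderivative is F(t) = 5*log(t - 2) - 3*log(t + 3).
Then F(7) - F(4) = (log(25/8)) - (-3*log(7) + 5*log(2)) = -8*log(2) + 2*log(5) + 3*log(7).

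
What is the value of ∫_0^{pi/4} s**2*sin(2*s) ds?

Integrate by parts twice (u = s^2, dv = sin(2*s) ds).
An antiderivative is F(s) = -s**2*cos(2*s)/2 + s*sin(2*s)/2 + cos(2*s)/4.
Then F(pi/4) - F(0) = (pi/8) - (1/4) = -1/4 + pi/8.

-1/4 + pi/8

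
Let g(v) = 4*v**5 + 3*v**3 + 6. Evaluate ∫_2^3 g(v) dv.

By the power rule, an antiderivative is F(v) = 2*v**6/3 + 3*v**4/4 + 6*v.
Then F(3) - F(2) = (2259/4) - (200/3) = 5977/12.

5977/12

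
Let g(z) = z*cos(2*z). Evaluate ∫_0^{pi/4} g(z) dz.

Integrate by parts once (u = z, dv = cos(2*z) dz).
An antiderivative is F(z) = z*sin(2*z)/2 + cos(2*z)/4.
Then F(pi/4) - F(0) = (pi/8) - (1/4) = -1/4 + pi/8.

-1/4 + pi/8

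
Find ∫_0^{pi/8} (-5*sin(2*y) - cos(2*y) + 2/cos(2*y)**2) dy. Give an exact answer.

-3/2 + sqrt(2)

An antiderivative is F(y) = -sin(2*y)/2 + 5*cos(2*y)/2 + tan(2*y).
Then F(pi/8) - F(0) = (1 + sqrt(2)) - (5/2) = -3/2 + sqrt(2).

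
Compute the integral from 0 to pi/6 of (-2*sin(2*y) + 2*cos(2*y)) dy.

An antiderivative is F(y) = sin(2*y) + cos(2*y).
Then F(pi/6) - F(0) = (1/2 + sqrt(3)/2) - (1) = -1/2 + sqrt(3)/2.

-1/2 + sqrt(3)/2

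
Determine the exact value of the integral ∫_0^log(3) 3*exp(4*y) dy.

Let u = exp(y), so du = exp(y) dy. When y = 0, u = 1; when y = log(3), u = 3.
The integral becomes 3·∫ u**3 du from 1 to 3, with antiderivative 3*u**4/4.
Back in y: F(y) = 3*exp(4*y)/4.
Then F(log(3)) - F(0) = (243/4) - (3/4) = 60.

60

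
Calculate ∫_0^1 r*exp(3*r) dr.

1/9 + 2*exp(3)/9

Integrate by parts once (u = r, dv = exp(3*r) dr).
An antiderivative is F(r) = (3*r - 1)*exp(3*r)/9.
Then F(1) - F(0) = (2*exp(3)/9) - (-1/9) = 1/9 + 2*exp(3)/9.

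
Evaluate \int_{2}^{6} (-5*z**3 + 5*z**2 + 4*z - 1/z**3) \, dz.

By the power rule, an antiderivative is F(z) = -5*z**4/4 + 5*z**3/3 + 2*z**2 + 1/(2*z**2).
Then F(6) - F(2) = (-85535/72) - (35/24) = -10705/9.

-10705/9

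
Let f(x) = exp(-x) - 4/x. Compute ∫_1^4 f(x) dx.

An antiderivative is F(x) = -4*log(x) - exp(-x).
Then F(4) - F(1) = (-8*log(2) - exp(-4)) - (-exp(-1)) = -8*log(2) - exp(-4) + exp(-1).

-8*log(2) - exp(-4) + exp(-1)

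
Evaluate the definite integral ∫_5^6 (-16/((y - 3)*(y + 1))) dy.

-8*log(3) + 4*log(7)

Factor the denominator: y**2 - 2*y - 3 = (y + 1)(y - 3).
Partial fractions: -16/((y - 3)*(y + 1)) = 4/(y + 1) - 4/(y - 3).
An antiderivative is F(y) = -4*log(y - 3) + 4*log(y + 1).
Then F(6) - F(5) = (-4*log(3) + 4*log(7)) - (log(81)) = -8*log(3) + 4*log(7).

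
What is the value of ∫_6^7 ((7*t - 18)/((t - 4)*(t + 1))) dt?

-5*log(7) + 2*log(3) + 13*log(2)

Factor the denominator: t**2 - 3*t - 4 = (t + 1)(t - 4).
Partial fractions: (7*t - 18)/((t - 4)*(t + 1)) = 5/(t + 1) + 2/(t - 4).
An antiderivative is F(t) = 2*log(t - 4) + 5*log(t + 1).
Then F(7) - F(6) = (2*log(3) + 15*log(2)) - (2*log(2) + 5*log(7)) = -5*log(7) + 2*log(3) + 13*log(2).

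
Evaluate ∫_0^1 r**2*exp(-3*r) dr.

Integrate by parts twice (u = r^2, dv = exp(-3*r) dr).
An antiderivative is F(r) = (-9*r**2 - 6*r - 2)*exp(-3*r)/27.
Then F(1) - F(0) = (-17*exp(-3)/27) - (-2/27) = 2/27 - 17*exp(-3)/27.

2/27 - 17*exp(-3)/27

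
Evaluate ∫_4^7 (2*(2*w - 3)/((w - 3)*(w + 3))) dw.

Factor the denominator: w**2 - 9 = (w + 3)(w - 3).
Partial fractions: 2*(2*w - 3)/((w - 3)*(w + 3)) = 3/(w + 3) + 1/(w - 3).
An antiderivative is F(w) = log(w - 3) + 3*log(w + 3).
Then F(7) - F(4) = (5*log(2) + 3*log(5)) - (3*log(7)) = -3*log(7) + 5*log(2) + 3*log(5).

-3*log(7) + 5*log(2) + 3*log(5)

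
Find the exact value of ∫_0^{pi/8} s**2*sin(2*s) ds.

-1/4 - sqrt(2)*pi**2/256 + sqrt(2)*pi/32 + sqrt(2)/8

Integrate by parts twice (u = s^2, dv = sin(2*s) ds).
An antiderivative is F(s) = -s**2*cos(2*s)/2 + s*sin(2*s)/2 + cos(2*s)/4.
Then F(pi/8) - F(0) = (sqrt(2)*(-pi**2 + 8*pi + 32)/256) - (1/4) = -1/4 - sqrt(2)*pi**2/256 + sqrt(2)*pi/32 + sqrt(2)/8.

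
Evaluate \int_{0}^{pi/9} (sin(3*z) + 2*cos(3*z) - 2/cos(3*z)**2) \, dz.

An antiderivative is F(z) = 2*sin(3*z)/3 - cos(3*z)/3 - 2*tan(3*z)/3.
Then F(pi/9) - F(0) = (-sqrt(3)/3 - 1/6) - (-1/3) = 1/6 - sqrt(3)/3.

1/6 - sqrt(3)/3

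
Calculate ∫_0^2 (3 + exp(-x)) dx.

An antiderivative is F(x) = 3*x - exp(-x).
Then F(2) - F(0) = (6 - exp(-2)) - (-1) = 7 - exp(-2).

7 - exp(-2)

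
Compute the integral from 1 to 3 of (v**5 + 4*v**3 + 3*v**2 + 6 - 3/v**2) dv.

By the power rule, an antiderivative is F(v) = v**6/6 + v**4 + v**3 + 6*v + 3/v.
Then F(3) - F(1) = (497/2) - (67/6) = 712/3.

712/3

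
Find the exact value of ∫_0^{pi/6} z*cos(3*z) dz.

Integrate by parts once (u = z, dv = cos(3*z) dz).
An antiderivative is F(z) = z*sin(3*z)/3 + cos(3*z)/9.
Then F(pi/6) - F(0) = (pi/18) - (1/9) = -1/9 + pi/18.

-1/9 + pi/18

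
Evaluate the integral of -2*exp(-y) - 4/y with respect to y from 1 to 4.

-8*log(2) - 2*exp(-1) + 2*exp(-4)

An antiderivative is F(y) = -4*log(y) + 2*exp(-y).
Then F(4) - F(1) = (-8*log(2) + 2*exp(-4)) - (2*exp(-1)) = -8*log(2) - 2*exp(-1) + 2*exp(-4).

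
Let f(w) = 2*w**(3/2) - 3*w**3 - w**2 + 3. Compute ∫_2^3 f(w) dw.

By the power rule, an antiderivative is F(w) = 4*w**(5/2)/5 - 3*w**4/4 - w**3/3 + 3*w.
Then F(3) - F(2) = (-243/4 + 36*sqrt(3)/5) - (-26/3 + 16*sqrt(2)/5) = -625/12 - 16*sqrt(2)/5 + 36*sqrt(3)/5.

-625/12 - 16*sqrt(2)/5 + 36*sqrt(3)/5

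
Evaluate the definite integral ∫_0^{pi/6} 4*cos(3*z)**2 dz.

Use the identity cos^2(3*z) = (1 + cos(6*z))/2.
An antiderivative is F(z) = 2*z + sin(6*z)/3.
Then F(pi/6) - F(0) = (pi/3) - (0) = pi/3.

pi/3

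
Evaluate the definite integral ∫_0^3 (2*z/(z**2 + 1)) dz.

log(10)

Let u = z**2 + 1, so du = 2*z dz. When z = 0, u = 1; when z = 3, u = 10.
The integral becomes ∫ 1/u du from 1 to 10, with antiderivative log(u).
Back in z: F(z) = log(z**2 + 1).
Then F(3) - F(0) = (log(10)) - (0) = log(10).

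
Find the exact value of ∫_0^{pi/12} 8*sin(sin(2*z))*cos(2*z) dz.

4 - 4*cos(1/2)

Let u = sin(2*z), so du = 2*cos(2*z) dz. When z = 0, u = 0; when z = pi/12, u = 1/2.
The integral becomes 4·∫ sin(u) du from 0 to 1/2, with antiderivative -4*cos(u).
Back in z: F(z) = -4*cos(sin(2*z)).
Then F(pi/12) - F(0) = (-4*cos(1/2)) - (-4) = 4 - 4*cos(1/2).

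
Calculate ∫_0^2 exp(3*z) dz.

-1/3 + exp(6)/3

An antiderivative is F(z) = exp(3*z)/3.
Then F(2) - F(0) = (exp(6)/3) - (1/3) = -1/3 + exp(6)/3.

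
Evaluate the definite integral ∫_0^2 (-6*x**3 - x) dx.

By the power rule, an antiderivative is F(x) = -3*x**4/2 - x**2/2.
Then F(2) - F(0) = (-26) - (0) = -26.

-26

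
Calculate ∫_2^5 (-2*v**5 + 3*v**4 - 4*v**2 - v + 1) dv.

By the power rule, an antiderivative is F(v) = -v**6/3 + 3*v**5/5 - 4*v**3/3 - v**2/2 + v.
Then F(5) - F(2) = (-7015/2) - (-64/5) = -34947/10.

-34947/10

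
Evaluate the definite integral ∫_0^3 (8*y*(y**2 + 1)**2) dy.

Let u = y**2 + 1, so du = 2*y dy. When y = 0, u = 1; when y = 3, u = 10.
The integral becomes 4·∫ u**2 du from 1 to 10, with antiderivative 4*u**3/3.
Back in y: F(y) = 4*(y**2 + 1)**3/3.
Then F(3) - F(0) = (4000/3) - (4/3) = 1332.

1332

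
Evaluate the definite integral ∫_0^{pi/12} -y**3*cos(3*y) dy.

Integrate by parts 3 times (u = y^3, dv = -cos(3*y) dy).
An antiderivative is F(y) = -y**3*sin(3*y)/3 - y**2*cos(3*y)/3 + 2*y*sin(3*y)/9 + 2*cos(3*y)/27.
Then F(pi/12) - F(0) = (sqrt(2)*(-12*pi**2 - pi**3 + 96*pi + 384)/10368) - (2/27) = -2/27 - sqrt(2)*pi**2/864 - sqrt(2)*pi**3/10368 + sqrt(2)*pi/108 + sqrt(2)/27.

-2/27 - sqrt(2)*pi**2/864 - sqrt(2)*pi**3/10368 + sqrt(2)*pi/108 + sqrt(2)/27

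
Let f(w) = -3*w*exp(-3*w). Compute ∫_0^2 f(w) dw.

(7 - exp(6))*exp(-6)/3

Integrate by parts once (u = w, dv = -3*exp(-3*w) dw).
An antiderivative is F(w) = (3*w + 1)*exp(-3*w)/3.
Then F(2) - F(0) = (7*exp(-6)/3) - (1/3) = (7 - exp(6))*exp(-6)/3.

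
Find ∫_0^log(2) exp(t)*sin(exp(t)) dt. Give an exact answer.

Let u = exp(t), so du = exp(t) dt. When t = 0, u = 1; when t = log(2), u = 2.
The integral becomes ∫ sin(u) du from 1 to 2, with antiderivative -cos(u).
Back in t: F(t) = -cos(exp(t)).
Then F(log(2)) - F(0) = (-cos(2)) - (-cos(1)) = -cos(2) + cos(1).

-cos(2) + cos(1)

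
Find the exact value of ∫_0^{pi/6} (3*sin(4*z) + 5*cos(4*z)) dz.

5*sqrt(3)/8 + 9/8

An antiderivative is F(z) = 5*sin(4*z)/4 - 3*cos(4*z)/4.
Then F(pi/6) - F(0) = (3/8 + 5*sqrt(3)/8) - (-3/4) = 5*sqrt(3)/8 + 9/8.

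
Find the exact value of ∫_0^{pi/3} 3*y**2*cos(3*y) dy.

-2*pi/9

Integrate by parts twice (u = y^2, dv = 3*cos(3*y) dy).
An antiderivative is F(y) = y**2*sin(3*y) + 2*y*cos(3*y)/3 - 2*sin(3*y)/9.
Then F(pi/3) - F(0) = (-2*pi/9) - (0) = -2*pi/9.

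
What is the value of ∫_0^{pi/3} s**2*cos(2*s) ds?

Integrate by parts twice (u = s^2, dv = cos(2*s) ds).
An antiderivative is F(s) = s**2*sin(2*s)/2 + s*cos(2*s)/2 - sin(2*s)/4.
Then F(pi/3) - F(0) = (-pi/12 - sqrt(3)/8 + sqrt(3)*pi**2/36) - (0) = -pi/12 - sqrt(3)/8 + sqrt(3)*pi**2/36.

-pi/12 - sqrt(3)/8 + sqrt(3)*pi**2/36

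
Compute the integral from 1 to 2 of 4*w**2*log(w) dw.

-28/9 + 32*log(2)/3

Integrate by parts once (u = ln w, dv = 4*w**2 dw).
An antiderivative is F(w) = 4*w**3*(3*log(w) - 1)/9.
Then F(2) - F(1) = (-32/9 + 32*log(2)/3) - (-4/9) = -28/9 + 32*log(2)/3.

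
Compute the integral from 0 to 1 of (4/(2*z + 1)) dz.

log(9)

An antiderivative is F(z) = 2*log(2*z + 1).
Then F(1) - F(0) = (log(9)) - (0) = log(9).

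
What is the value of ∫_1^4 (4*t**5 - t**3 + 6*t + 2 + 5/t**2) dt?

By the power rule, an antiderivative is F(t) = 2*t**6/3 - t**4/4 + 3*t**2 + 2*t - 5/t.
Then F(4) - F(1) = (32657/12) - (5/12) = 2721.

2721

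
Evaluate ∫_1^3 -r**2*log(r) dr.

Integrate by parts once (u = ln r, dv = -r**2 dr).
An antiderivative is F(r) = -r**3*(3*log(r) - 1)/9.
Then F(3) - F(1) = (3 - 9*log(3)) - (1/9) = 26/9 - 9*log(3).

26/9 - 9*log(3)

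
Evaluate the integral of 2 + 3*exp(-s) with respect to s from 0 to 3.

An antiderivative is F(s) = 2*s - 3*exp(-s).
Then F(3) - F(0) = (6 - 3*exp(-3)) - (-3) = 9 - 3*exp(-3).

9 - 3*exp(-3)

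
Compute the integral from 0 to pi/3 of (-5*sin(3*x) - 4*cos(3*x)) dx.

-10/3

An antiderivative is F(x) = -4*sin(3*x)/3 + 5*cos(3*x)/3.
Then F(pi/3) - F(0) = (-5/3) - (5/3) = -10/3.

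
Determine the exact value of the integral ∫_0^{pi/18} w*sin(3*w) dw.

-sqrt(3)*pi/108 + 1/18

Integrate by parts once (u = w, dv = sin(3*w) dw).
An antiderivative is F(w) = -w*cos(3*w)/3 + sin(3*w)/9.
Then F(pi/18) - F(0) = (-sqrt(3)*pi/108 + 1/18) - (0) = -sqrt(3)*pi/108 + 1/18.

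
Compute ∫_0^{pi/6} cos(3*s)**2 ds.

pi/12

Use the identity cos^2(3*s) = (1 + cos(6*s))/2.
An antiderivative is F(s) = s/2 + sin(6*s)/12.
Then F(pi/6) - F(0) = (pi/12) - (0) = pi/12.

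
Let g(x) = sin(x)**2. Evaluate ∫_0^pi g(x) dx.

Use the identity sin^2(x) = (1 - cos(2*x))/2.
An antiderivative is F(x) = x/2 - sin(2*x)/4.
Then F(pi) - F(0) = (pi/2) - (0) = pi/2.

pi/2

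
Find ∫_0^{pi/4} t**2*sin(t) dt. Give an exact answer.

-2 - sqrt(2)*pi**2/32 + sqrt(2)*pi/4 + sqrt(2)

Integrate by parts twice (u = t^2, dv = sin(t) dt).
An antiderivative is F(t) = -t**2*cos(t) + 2*t*sin(t) + 2*cos(t).
Then F(pi/4) - F(0) = (sqrt(2)*(-pi**2 + 8*pi + 32)/32) - (2) = -2 - sqrt(2)*pi**2/32 + sqrt(2)*pi/4 + sqrt(2).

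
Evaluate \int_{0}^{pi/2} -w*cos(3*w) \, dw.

Integrate by parts once (u = w, dv = -cos(3*w) dw).
An antiderivative is F(w) = -w*sin(3*w)/3 - cos(3*w)/9.
Then F(pi/2) - F(0) = (pi/6) - (-1/9) = 1/9 + pi/6.

1/9 + pi/6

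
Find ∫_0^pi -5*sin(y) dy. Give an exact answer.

An antiderivative is F(y) = 5*cos(y).
Then F(pi) - F(0) = (-5) - (5) = -10.

-10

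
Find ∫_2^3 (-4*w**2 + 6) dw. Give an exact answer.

-58/3

By the power rule, an antiderivative is F(w) = -4*w**3/3 + 6*w.
Then F(3) - F(2) = (-18) - (4/3) = -58/3.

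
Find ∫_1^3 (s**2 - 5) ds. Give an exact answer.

-4/3

By the power rule, an antiderivative is F(s) = s**3/3 - 5*s.
Then F(3) - F(1) = (-6) - (-14/3) = -4/3.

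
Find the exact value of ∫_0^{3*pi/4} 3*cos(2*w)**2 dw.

Use the identity cos^2(2*w) = (1 + cos(4*w))/2.
An antiderivative is F(w) = 3*w/2 + 3*sin(4*w)/8.
Then F(3*pi/4) - F(0) = (9*pi/8) - (0) = 9*pi/8.

9*pi/8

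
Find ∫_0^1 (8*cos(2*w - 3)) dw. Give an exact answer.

-4*sin(1) + 4*sin(3)

Let u = 2*w - 3, so du = 2 dw. When w = 0, u = -3; when w = 1, u = -1.
The integral becomes 4·∫ cos(u) du from -3 to -1, with antiderivative 4*sin(u).
Back in w: F(w) = 4*sin(2*w - 3).
Then F(1) - F(0) = (-4*sin(1)) - (-4*sin(3)) = -4*sin(1) + 4*sin(3).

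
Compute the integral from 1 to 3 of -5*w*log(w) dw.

Integrate by parts once (u = ln w, dv = -5*w dw).
An antiderivative is F(w) = -5*w**2*(2*log(w) - 1)/4.
Then F(3) - F(1) = (45/4 - 45*log(3)/2) - (5/4) = 10 - 45*log(3)/2.

10 - 45*log(3)/2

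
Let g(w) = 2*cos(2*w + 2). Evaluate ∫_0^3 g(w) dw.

Let u = 2*w + 2, so du = 2 dw. When w = 0, u = 2; when w = 3, u = 8.
The integral becomes ∫ cos(u) du from 2 to 8, with antiderivative sin(u).
Back in w: F(w) = sin(2*w + 2).
Then F(3) - F(0) = (sin(8)) - (sin(2)) = -sin(2) + sin(8).

-sin(2) + sin(8)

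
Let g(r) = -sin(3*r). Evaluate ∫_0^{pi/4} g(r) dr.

-1/3 - sqrt(2)/6

An antiderivative is F(r) = cos(3*r)/3.
Then F(pi/4) - F(0) = (-sqrt(2)/6) - (1/3) = -1/3 - sqrt(2)/6.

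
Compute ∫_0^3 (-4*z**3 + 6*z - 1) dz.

By the power rule, an antiderivative is F(z) = -z**4 + 3*z**2 - z.
Then F(3) - F(0) = (-57) - (0) = -57.

-57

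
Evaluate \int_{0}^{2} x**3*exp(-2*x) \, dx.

Integrate by parts 3 times (u = x^3, dv = exp(-2*x) dx).
An antiderivative is F(x) = (-4*x**3 - 6*x**2 - 6*x - 3)*exp(-2*x)/8.
Then F(2) - F(0) = (-71*exp(-4)/8) - (-3/8) = 3/8 - 71*exp(-4)/8.

3/8 - 71*exp(-4)/8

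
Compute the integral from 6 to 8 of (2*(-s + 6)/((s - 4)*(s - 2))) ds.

Factor the denominator: s**2 - 6*s + 8 = (s - 2)(s - 4).
Partial fractions: 2*(-s + 6)/((s - 4)*(s - 2)) = -4/(s - 2) + 2/(s - 4).
An antiderivative is F(s) = 2*log(s - 4) - 4*log(s - 2).
Then F(8) - F(6) = (-log(81)) - (-log(64)) = log(64/81).

log(64/81)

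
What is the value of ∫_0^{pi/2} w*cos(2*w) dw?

-1/2

Integrate by parts once (u = w, dv = cos(2*w) dw).
An antiderivative is F(w) = w*sin(2*w)/2 + cos(2*w)/4.
Then F(pi/2) - F(0) = (-1/4) - (1/4) = -1/2.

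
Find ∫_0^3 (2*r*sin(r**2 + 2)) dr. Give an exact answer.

Let u = r**2 + 2, so du = 2*r dr. When r = 0, u = 2; when r = 3, u = 11.
The integral becomes ∫ sin(u) du from 2 to 11, with antiderivative -cos(u).
Back in r: F(r) = -cos(r**2 + 2).
Then F(3) - F(0) = (-cos(11)) - (-cos(2)) = cos(2) - cos(11).

cos(2) - cos(11)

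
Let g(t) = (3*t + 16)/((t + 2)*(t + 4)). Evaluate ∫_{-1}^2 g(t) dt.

Factor the denominator: t**2 + 6*t + 8 = (t + 4)(t + 2).
Partial fractions: (3*t + 16)/((t + 2)*(t + 4)) = -2/(t + 4) + 5/(t + 2).
An antiderivative is F(t) = 5*log(t + 2) - 2*log(t + 4).
Then F(2) - F(-1) = (-2*log(3) + 8*log(2)) - (-log(9)) = 8*log(2).

8*log(2)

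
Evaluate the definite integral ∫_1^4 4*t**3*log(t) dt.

-255/4 + 512*log(2)

Integrate by parts once (u = ln t, dv = 4*t**3 dt).
An antiderivative is F(t) = t**4*(4*log(t) - 1)/4.
Then F(4) - F(1) = (-64 + 512*log(2)) - (-1/4) = -255/4 + 512*log(2).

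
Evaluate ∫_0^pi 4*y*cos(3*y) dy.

Integrate by parts once (u = y, dv = 4*cos(3*y) dy).
An antiderivative is F(y) = 4*y*sin(3*y)/3 + 4*cos(3*y)/9.
Then F(pi) - F(0) = (-4/9) - (4/9) = -8/9.

-8/9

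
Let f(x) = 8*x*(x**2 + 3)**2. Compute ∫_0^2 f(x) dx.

1264/3

Let u = x**2 + 3, so du = 2*x dx. When x = 0, u = 3; when x = 2, u = 7.
The integral becomes 4·∫ u**2 du from 3 to 7, with antiderivative 4*u**3/3.
Back in x: F(x) = 4*(x**2 + 3)**3/3.
Then F(2) - F(0) = (1372/3) - (36) = 1264/3.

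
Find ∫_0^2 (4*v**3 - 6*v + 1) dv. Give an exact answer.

By the power rule, an antiderivative is F(v) = v**4 - 3*v**2 + v.
Then F(2) - F(0) = (6) - (0) = 6.

6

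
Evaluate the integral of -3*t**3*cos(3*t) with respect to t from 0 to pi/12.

-2/9 - sqrt(2)*pi**2/288 - sqrt(2)*pi**3/3456 + sqrt(2)*pi/36 + sqrt(2)/9

Integrate by parts 3 times (u = t^3, dv = -3*cos(3*t) dt).
An antiderivative is F(t) = -t**3*sin(3*t) - t**2*cos(3*t) + 2*t*sin(3*t)/3 + 2*cos(3*t)/9.
Then F(pi/12) - F(0) = (sqrt(2)*(-12*pi**2 - pi**3 + 96*pi + 384)/3456) - (2/9) = -2/9 - sqrt(2)*pi**2/288 - sqrt(2)*pi**3/3456 + sqrt(2)*pi/36 + sqrt(2)/9.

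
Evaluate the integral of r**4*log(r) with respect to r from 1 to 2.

Integrate by parts once (u = ln r, dv = r**4 dr).
An antiderivative is F(r) = r**5*(5*log(r) - 1)/25.
Then F(2) - F(1) = (-32/25 + 32*log(2)/5) - (-1/25) = -31/25 + 32*log(2)/5.

-31/25 + 32*log(2)/5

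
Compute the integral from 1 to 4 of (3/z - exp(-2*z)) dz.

An antiderivative is F(z) = 3*log(z) + exp(-2*z)/2.
Then F(4) - F(1) = (exp(-8)/2 + 6*log(2)) - (exp(-2)/2) = (-exp(6) + 1 + 12*exp(8)*log(2))*exp(-8)/2.

(-exp(6) + 1 + 12*exp(8)*log(2))*exp(-8)/2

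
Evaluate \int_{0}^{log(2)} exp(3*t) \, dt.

7/3

Let u = exp(t), so du = exp(t) dt. When t = 0, u = 1; when t = log(2), u = 2.
The integral becomes ∫ u**2 du from 1 to 2, with antiderivative u**3/3.
Back in t: F(t) = exp(3*t)/3.
Then F(log(2)) - F(0) = (8/3) - (1/3) = 7/3.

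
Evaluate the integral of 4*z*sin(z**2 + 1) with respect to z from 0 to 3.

2*cos(1) - 2*cos(10)

Let u = z**2 + 1, so du = 2*z dz. When z = 0, u = 1; when z = 3, u = 10.
The integral becomes 2·∫ sin(u) du from 1 to 10, with antiderivative -2*cos(u).
Back in z: F(z) = -2*cos(z**2 + 1).
Then F(3) - F(0) = (-2*cos(10)) - (-2*cos(1)) = 2*cos(1) - 2*cos(10).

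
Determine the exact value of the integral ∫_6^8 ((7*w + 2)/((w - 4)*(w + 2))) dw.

Factor the denominator: w**2 - 2*w - 8 = (w + 2)(w - 4).
Partial fractions: (7*w + 2)/((w - 4)*(w + 2)) = 2/(w + 2) + 5/(w - 4).
An antiderivative is F(w) = 5*log(w - 4) + 2*log(w + 2).
Then F(8) - F(6) = (2*log(5) + 12*log(2)) - (11*log(2)) = log(50).

log(50)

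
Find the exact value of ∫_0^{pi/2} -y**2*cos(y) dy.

Integrate by parts twice (u = y^2, dv = -cos(y) dy).
An antiderivative is F(y) = -y**2*sin(y) - 2*y*cos(y) + 2*sin(y).
Then F(pi/2) - F(0) = (2 - pi**2/4) - (0) = 2 - pi**2/4.

2 - pi**2/4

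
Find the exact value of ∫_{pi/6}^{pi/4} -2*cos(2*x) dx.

-1 + sqrt(3)/2

An antiderivative is F(x) = -sin(2*x).
Then F(pi/4) - F(pi/6) = (-1) - (-sqrt(3)/2) = -1 + sqrt(3)/2.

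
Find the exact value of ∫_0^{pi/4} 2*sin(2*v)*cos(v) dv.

4/3 - sqrt(2)/3

Use the identity sin(2*v)cos(v) = [sin(3*v) + sin(v)]/2.
An antiderivative is F(v) = -cos(v) - cos(3*v)/3.
Then F(pi/4) - F(0) = (-sqrt(2)/3) - (-4/3) = 4/3 - sqrt(2)/3.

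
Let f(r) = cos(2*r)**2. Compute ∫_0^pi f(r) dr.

pi/2

Use the identity cos^2(2*r) = (1 + cos(4*r))/2.
An antiderivative is F(r) = r/2 + sin(4*r)/8.
Then F(pi) - F(0) = (pi/2) - (0) = pi/2.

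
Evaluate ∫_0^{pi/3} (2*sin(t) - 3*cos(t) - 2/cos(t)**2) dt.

An antiderivative is F(t) = -3*sin(t) - 2*cos(t) - 2*tan(t).
Then F(pi/3) - F(0) = (-7*sqrt(3)/2 - 1) - (-2) = 1 - 7*sqrt(3)/2.

1 - 7*sqrt(3)/2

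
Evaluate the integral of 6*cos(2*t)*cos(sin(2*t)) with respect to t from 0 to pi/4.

Let u = sin(2*t), so du = 2*cos(2*t) dt. When t = 0, u = 0; when t = pi/4, u = 1.
The integral becomes 3·∫ cos(u) du from 0 to 1, with antiderivative 3*sin(u).
Back in t: F(t) = 3*sin(sin(2*t)).
Then F(pi/4) - F(0) = (3*sin(1)) - (0) = 3*sin(1).

3*sin(1)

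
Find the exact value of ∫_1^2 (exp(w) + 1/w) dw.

An antiderivative is F(w) = exp(w) + log(w).
Then F(2) - F(1) = (log(2) + exp(2)) - (exp(1)) = -exp(1) + log(2) + exp(2).

-exp(1) + log(2) + exp(2)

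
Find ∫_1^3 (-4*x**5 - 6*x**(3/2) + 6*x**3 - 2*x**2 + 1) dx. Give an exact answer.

-5674/15 - 108*sqrt(3)/5

By the power rule, an antiderivative is F(x) = -2*x**6/3 - 12*x**(5/2)/5 + 3*x**4/2 - 2*x**3/3 + x.
Then F(3) - F(1) = (-759/2 - 108*sqrt(3)/5) - (-37/30) = -5674/15 - 108*sqrt(3)/5.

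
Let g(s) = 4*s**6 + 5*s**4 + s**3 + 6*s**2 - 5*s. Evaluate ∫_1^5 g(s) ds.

By the power rule, an antiderivative is F(s) = 4*s**7/7 + s**5 + s**4/4 + 2*s**3 - 5*s**2/2.
Then F(5) - F(1) = (1347125/28) - (37/28) = 336772/7.

336772/7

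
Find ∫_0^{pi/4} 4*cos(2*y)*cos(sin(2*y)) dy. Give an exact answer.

2*sin(1)

Let u = sin(2*y), so du = 2*cos(2*y) dy. When y = 0, u = 0; when y = pi/4, u = 1.
The integral becomes 2·∫ cos(u) du from 0 to 1, with antiderivative 2*sin(u).
Back in y: F(y) = 2*sin(sin(2*y)).
Then F(pi/4) - F(0) = (2*sin(1)) - (0) = 2*sin(1).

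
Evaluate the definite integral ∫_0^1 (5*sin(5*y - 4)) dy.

Let u = 5*y - 4, so du = 5 dy. When y = 0, u = -4; when y = 1, u = 1.
The integral becomes ∫ sin(u) du from -4 to 1, with antiderivative -cos(u).
Back in y: F(y) = -cos(5*y - 4).
Then F(1) - F(0) = (-cos(1)) - (-cos(4)) = cos(4) - cos(1).

cos(4) - cos(1)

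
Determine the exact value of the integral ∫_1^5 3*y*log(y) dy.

-18 + 75*log(5)/2

Integrate by parts once (u = ln y, dv = 3*y dy).
An antiderivative is F(y) = 3*y**2*(2*log(y) - 1)/4.
Then F(5) - F(1) = (-75/4 + 75*log(5)/2) - (-3/4) = -18 + 75*log(5)/2.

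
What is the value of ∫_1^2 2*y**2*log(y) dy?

-14/9 + 16*log(2)/3

Integrate by parts once (u = ln y, dv = 2*y**2 dy).
An antiderivative is F(y) = 2*y**3*(3*log(y) - 1)/9.
Then F(2) - F(1) = (-16/9 + 16*log(2)/3) - (-2/9) = -14/9 + 16*log(2)/3.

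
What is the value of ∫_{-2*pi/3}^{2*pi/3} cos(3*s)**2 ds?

2*pi/3

Use the identity cos^2(3*s) = (1 + cos(6*s))/2.
An antiderivative is F(s) = s/2 + sin(6*s)/12.
Then F(2*pi/3) - F(-2*pi/3) = (pi/3) - (-pi/3) = 2*pi/3.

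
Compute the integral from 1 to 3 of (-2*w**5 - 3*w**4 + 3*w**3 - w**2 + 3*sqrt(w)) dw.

-5078/15 + 6*sqrt(3)

By the power rule, an antiderivative is F(w) = -w**6/3 - 3*w**5/5 + 3*w**4/4 + 2*w**(3/2) - w**3/3.
Then F(3) - F(1) = (-6741/20 + 6*sqrt(3)) - (89/60) = -5078/15 + 6*sqrt(3).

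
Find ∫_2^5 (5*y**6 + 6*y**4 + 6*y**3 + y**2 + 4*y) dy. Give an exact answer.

4229277/70

By the power rule, an antiderivative is F(y) = 5*y**7/7 + 6*y**5/5 + 3*y**4/2 + y**3/3 + 2*y**2.
Then F(5) - F(2) = (2544475/42) - (17272/105) = 4229277/70.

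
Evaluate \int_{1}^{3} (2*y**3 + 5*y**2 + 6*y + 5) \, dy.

By the power rule, an antiderivative is F(y) = y**4/2 + 5*y**3/3 + 3*y**2 + 5*y.
Then F(3) - F(1) = (255/2) - (61/6) = 352/3.

352/3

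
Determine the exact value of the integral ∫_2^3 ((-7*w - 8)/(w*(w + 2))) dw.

-3*log(5) - 4*log(3) + 10*log(2)

Factor the denominator: w**2 + 2*w = (w + 2)w.
Partial fractions: (-7*w - 8)/(w*(w + 2)) = -3/(w + 2) - 4/w.
An antiderivative is F(w) = -4*log(w) - 3*log(w + 2).
Then F(3) - F(2) = (-3*log(5) - 4*log(3)) - (-10*log(2)) = -3*log(5) - 4*log(3) + 10*log(2).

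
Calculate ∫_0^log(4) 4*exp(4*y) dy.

Let u = exp(y), so du = exp(y) dy. When y = 0, u = 1; when y = log(4), u = 4.
The integral becomes 4·∫ u**3 du from 1 to 4, with antiderivative u**4.
Back in y: F(y) = exp(4*y).
Then F(log(4)) - F(0) = (256) - (1) = 255.

255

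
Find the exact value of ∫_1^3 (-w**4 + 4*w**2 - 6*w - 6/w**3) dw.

By the power rule, an antiderivative is F(w) = -w**5/5 + 4*w**3/3 - 3*w**2 + 3/w**2.
Then F(3) - F(1) = (-589/15) - (17/15) = -202/5.

-202/5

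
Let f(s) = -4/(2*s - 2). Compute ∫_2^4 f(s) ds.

An antiderivative is F(s) = -2*log(2*s - 2).
Then F(4) - F(2) = (-log(36)) - (-log(4)) = -log(9).

-log(9)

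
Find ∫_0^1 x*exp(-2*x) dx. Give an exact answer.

(-3 + exp(2))*exp(-2)/4

Integrate by parts once (u = x, dv = exp(-2*x) dx).
An antiderivative is F(x) = (-2*x - 1)*exp(-2*x)/4.
Then F(1) - F(0) = (-3*exp(-2)/4) - (-1/4) = (-3 + exp(2))*exp(-2)/4.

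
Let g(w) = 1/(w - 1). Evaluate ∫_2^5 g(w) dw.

An antiderivative is F(w) = log(w - 1).
Then F(5) - F(2) = (log(4)) - (0) = log(4).

log(4)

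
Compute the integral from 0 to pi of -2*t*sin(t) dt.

Integrate by parts once (u = t, dv = -2*sin(t) dt).
An antiderivative is F(t) = 2*t*cos(t) - 2*sin(t).
Then F(pi) - F(0) = (-2*pi) - (0) = -2*pi.

-2*pi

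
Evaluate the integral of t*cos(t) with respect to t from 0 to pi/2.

-1 + pi/2

Integrate by parts once (u = t, dv = cos(t) dt).
An antiderivative is F(t) = t*sin(t) + cos(t).
Then F(pi/2) - F(0) = (pi/2) - (1) = -1 + pi/2.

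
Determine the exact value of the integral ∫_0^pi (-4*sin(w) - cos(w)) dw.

-8

An antiderivative is F(w) = -sin(w) + 4*cos(w).
Then F(pi) - F(0) = (-4) - (4) = -8.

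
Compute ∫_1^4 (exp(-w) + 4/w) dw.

An antiderivative is F(w) = 4*log(w) - exp(-w).
Then F(4) - F(1) = (-exp(-4) + 8*log(2)) - (-exp(-1)) = -exp(-4) + exp(-1) + 8*log(2).

-exp(-4) + exp(-1) + 8*log(2)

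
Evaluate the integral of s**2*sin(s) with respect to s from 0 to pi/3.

Integrate by parts twice (u = s^2, dv = sin(s) ds).
An antiderivative is F(s) = -s**2*cos(s) + 2*s*sin(s) + 2*cos(s).
Then F(pi/3) - F(0) = (-pi**2/18 + 1 + sqrt(3)*pi/3) - (2) = -1 - pi**2/18 + sqrt(3)*pi/3.

-1 - pi**2/18 + sqrt(3)*pi/3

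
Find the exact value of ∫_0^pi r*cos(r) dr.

Integrate by parts once (u = r, dv = cos(r) dr).
An antiderivative is F(r) = r*sin(r) + cos(r).
Then F(pi) - F(0) = (-1) - (1) = -2.

-2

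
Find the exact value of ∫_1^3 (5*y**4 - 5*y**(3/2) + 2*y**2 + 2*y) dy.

By the power rule, an antiderivative is F(y) = -2*y**(5/2) + y**5 + 2*y**3/3 + y**2.
Then F(3) - F(1) = (270 - 18*sqrt(3)) - (2/3) = 808/3 - 18*sqrt(3).

808/3 - 18*sqrt(3)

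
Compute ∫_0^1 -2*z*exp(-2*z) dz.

Integrate by parts once (u = z, dv = -2*exp(-2*z) dz).
An antiderivative is F(z) = (2*z + 1)*exp(-2*z)/2.
Then F(1) - F(0) = (3*exp(-2)/2) - (1/2) = (3 - exp(2))*exp(-2)/2.

(3 - exp(2))*exp(-2)/2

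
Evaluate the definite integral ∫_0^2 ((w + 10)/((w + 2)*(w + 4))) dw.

-3*log(3) + 7*log(2)

Factor the denominator: w**2 + 6*w + 8 = (w + 4)(w + 2).
Partial fractions: (w + 10)/((w + 2)*(w + 4)) = -3/(w + 4) + 4/(w + 2).
An antiderivative is F(w) = 4*log(w + 2) - 3*log(w + 4).
Then F(2) - F(0) = (log(32/27)) - (-log(4)) = -3*log(3) + 7*log(2).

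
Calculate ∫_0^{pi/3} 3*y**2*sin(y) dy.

-3 - pi**2/6 + sqrt(3)*pi

Integrate by parts twice (u = y^2, dv = 3*sin(y) dy).
An antiderivative is F(y) = -3*y**2*cos(y) + 6*y*sin(y) + 6*cos(y).
Then F(pi/3) - F(0) = (-pi**2/6 + 3 + sqrt(3)*pi) - (6) = -3 - pi**2/6 + sqrt(3)*pi.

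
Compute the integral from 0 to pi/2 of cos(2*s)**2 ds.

pi/4

Use the identity cos^2(2*s) = (1 + cos(4*s))/2.
An antiderivative is F(s) = s/2 + sin(4*s)/8.
Then F(pi/2) - F(0) = (pi/4) - (0) = pi/4.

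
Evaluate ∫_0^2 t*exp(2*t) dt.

1/4 + 3*exp(4)/4

Integrate by parts once (u = t, dv = exp(2*t) dt).
An antiderivative is F(t) = (2*t - 1)*exp(2*t)/4.
Then F(2) - F(0) = (3*exp(4)/4) - (-1/4) = 1/4 + 3*exp(4)/4.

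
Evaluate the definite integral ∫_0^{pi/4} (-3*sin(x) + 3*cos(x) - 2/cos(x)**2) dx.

-5 + 3*sqrt(2)

An antiderivative is F(x) = 3*sin(x) + 3*cos(x) - 2*tan(x).
Then F(pi/4) - F(0) = (-2 + 3*sqrt(2)) - (3) = -5 + 3*sqrt(2).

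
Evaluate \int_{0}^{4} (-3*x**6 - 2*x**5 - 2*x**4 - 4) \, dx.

By the power rule, an antiderivative is F(x) = -3*x**7/7 - x**6/3 - 2*x**5/5 - 4*x.
Then F(4) - F(0) = (-925328/105) - (0) = -925328/105.

-925328/105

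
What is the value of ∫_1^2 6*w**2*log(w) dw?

Integrate by parts once (u = ln w, dv = 6*w**2 dw).
An antiderivative is F(w) = 2*w**3*(3*log(w) - 1)/3.
Then F(2) - F(1) = (-16/3 + 16*log(2)) - (-2/3) = -14/3 + 16*log(2).

-14/3 + 16*log(2)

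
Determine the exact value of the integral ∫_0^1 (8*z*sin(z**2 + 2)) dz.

Let u = z**2 + 2, so du = 2*z dz. When z = 0, u = 2; when z = 1, u = 3.
The integral becomes 4·∫ sin(u) du from 2 to 3, with antiderivative -4*cos(u).
Back in z: F(z) = -4*cos(z**2 + 2).
Then F(1) - F(0) = (-4*cos(3)) - (-4*cos(2)) = 4*cos(2) - 4*cos(3).

4*cos(2) - 4*cos(3)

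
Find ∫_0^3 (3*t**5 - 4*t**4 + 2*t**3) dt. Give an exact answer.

By the power rule, an antiderivative is F(t) = t**6/2 - 4*t**5/5 + t**4/2.
Then F(3) - F(0) = (1053/5) - (0) = 1053/5.

1053/5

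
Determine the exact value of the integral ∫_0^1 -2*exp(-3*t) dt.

An antiderivative is F(t) = 2*exp(-3*t)/3.
Then F(1) - F(0) = (2*exp(-3)/3) - (2/3) = -2/3 + 2*exp(-3)/3.

-2/3 + 2*exp(-3)/3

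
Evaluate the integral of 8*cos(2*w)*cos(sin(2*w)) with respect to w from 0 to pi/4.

4*sin(1)

Let u = sin(2*w), so du = 2*cos(2*w) dw. When w = 0, u = 0; when w = pi/4, u = 1.
The integral becomes 4·∫ cos(u) du from 0 to 1, with antiderivative 4*sin(u).
Back in w: F(w) = 4*sin(sin(2*w)).
Then F(pi/4) - F(0) = (4*sin(1)) - (0) = 4*sin(1).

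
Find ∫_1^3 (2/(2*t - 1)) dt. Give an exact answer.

log(5)

An antiderivative is F(t) = log(2*t - 1).
Then F(3) - F(1) = (log(5)) - (0) = log(5).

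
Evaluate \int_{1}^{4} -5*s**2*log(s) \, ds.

Integrate by parts once (u = ln s, dv = -5*s**2 ds).
An antiderivative is F(s) = -5*s**3*(3*log(s) - 1)/9.
Then F(4) - F(1) = (320/9 - 640*log(2)/3) - (5/9) = 35 - 640*log(2)/3.

35 - 640*log(2)/3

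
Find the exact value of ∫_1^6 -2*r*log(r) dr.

Integrate by parts once (u = ln r, dv = -2*r dr).
An antiderivative is F(r) = -r**2*(2*log(r) - 1)/2.
Then F(6) - F(1) = (-36*log(3) - 36*log(2) + 18) - (1/2) = -36*log(3) - 36*log(2) + 35/2.

-36*log(3) - 36*log(2) + 35/2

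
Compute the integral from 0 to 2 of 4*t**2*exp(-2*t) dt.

1 - 13*exp(-4)

Integrate by parts twice (u = t^2, dv = 4*exp(-2*t) dt).
An antiderivative is F(t) = (-2*t**2 - 2*t - 1)*exp(-2*t).
Then F(2) - F(0) = (-13*exp(-4)) - (-1) = 1 - 13*exp(-4).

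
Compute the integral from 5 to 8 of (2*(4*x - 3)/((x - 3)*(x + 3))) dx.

Factor the denominator: x**2 - 9 = (x + 3)(x - 3).
Partial fractions: 2*(4*x - 3)/((x - 3)*(x + 3)) = 5/(x + 3) + 3/(x - 3).
An antiderivative is F(x) = 3*log(x - 3) + 5*log(x + 3).
Then F(8) - F(5) = (3*log(5) + 5*log(11)) - (18*log(2)) = -18*log(2) + 3*log(5) + 5*log(11).

-18*log(2) + 3*log(5) + 5*log(11)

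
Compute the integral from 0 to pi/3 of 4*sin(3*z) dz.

8/3

An antiderivative is F(z) = -4*cos(3*z)/3.
Then F(pi/3) - F(0) = (4/3) - (-4/3) = 8/3.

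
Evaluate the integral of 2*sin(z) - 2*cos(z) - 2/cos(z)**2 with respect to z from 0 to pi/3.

An antiderivative is F(z) = -2*sin(z) - 2*cos(z) - 2*tan(z).
Then F(pi/3) - F(0) = (-3*sqrt(3) - 1) - (-2) = 1 - 3*sqrt(3).

1 - 3*sqrt(3)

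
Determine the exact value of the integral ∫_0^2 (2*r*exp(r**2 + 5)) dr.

-exp(5) + exp(9)

Let u = r**2 + 5, so du = 2*r dr. When r = 0, u = 5; when r = 2, u = 9.
The integral becomes ∫ exp(u) du from 5 to 9, with antiderivative exp(u).
Back in r: F(r) = exp(r**2 + 5).
Then F(2) - F(0) = (exp(9)) - (exp(5)) = -exp(5) + exp(9).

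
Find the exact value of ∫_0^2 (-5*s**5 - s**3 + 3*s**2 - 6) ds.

-184/3

By the power rule, an antiderivative is F(s) = -5*s**6/6 - s**4/4 + s**3 - 6*s.
Then F(2) - F(0) = (-184/3) - (0) = -184/3.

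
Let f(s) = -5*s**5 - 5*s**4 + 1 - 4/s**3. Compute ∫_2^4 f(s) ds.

-34803/8

By the power rule, an antiderivative is F(s) = -5*s**6/6 - s**5 + s + 2/s**2.
Then F(4) - F(2) = (-106397/24) - (-497/6) = -34803/8.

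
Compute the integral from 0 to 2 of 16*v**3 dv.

Let u = 2*v, so du = 2 dv. When v = 0, u = 0; when v = 2, u = 4.
The integral becomes ∫ u**3 du from 0 to 4, with antiderivative u**4/4.
Back in v: F(v) = 4*v**4.
Then F(2) - F(0) = (64) - (0) = 64.

64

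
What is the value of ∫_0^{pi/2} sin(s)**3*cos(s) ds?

Let u = sin(s), so du = cos(s) ds. When s = 0, u = 0; when s = pi/2, u = 1.
The integral becomes ∫ u**3 du from 0 to 1, with antiderivative u**4/4.
Back in s: F(s) = sin(s)**4/4.
Then F(pi/2) - F(0) = (1/4) - (0) = 1/4.

1/4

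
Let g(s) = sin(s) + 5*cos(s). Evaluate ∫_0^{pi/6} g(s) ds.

An antiderivative is F(s) = 5*sin(s) - cos(s).
Then F(pi/6) - F(0) = (5/2 - sqrt(3)/2) - (-1) = 7/2 - sqrt(3)/2.

7/2 - sqrt(3)/2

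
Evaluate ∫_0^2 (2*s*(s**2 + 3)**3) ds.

580

Let u = s**2 + 3, so du = 2*s ds. When s = 0, u = 3; when s = 2, u = 7.
The integral becomes ∫ u**3 du from 3 to 7, with antiderivative u**4/4.
Back in s: F(s) = (s**2 + 3)**4/4.
Then F(2) - F(0) = (2401/4) - (81/4) = 580.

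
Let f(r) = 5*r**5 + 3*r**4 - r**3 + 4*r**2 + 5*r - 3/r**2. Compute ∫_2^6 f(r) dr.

By the power rule, an antiderivative is F(r) = 5*r**6/6 + 3*r**5/5 - r**4/4 + 4*r**3/3 + 5*r**2/2 + 3/r.
Then F(6) - F(2) = (436001/10) - (907/10) = 217547/5.

217547/5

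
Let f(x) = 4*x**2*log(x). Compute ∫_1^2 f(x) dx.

-28/9 + 32*log(2)/3

Integrate by parts once (u = ln x, dv = 4*x**2 dx).
An antiderivative is F(x) = 4*x**3*(3*log(x) - 1)/9.
Then F(2) - F(1) = (-32/9 + 32*log(2)/3) - (-4/9) = -28/9 + 32*log(2)/3.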